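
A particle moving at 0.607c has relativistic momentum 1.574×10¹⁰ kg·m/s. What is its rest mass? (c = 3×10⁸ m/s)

γ = 1/√(1 - 0.607²) = 1.2583
v = 0.607 × 3×10⁸ = 1.821×10⁸ m/s
m = p/(γv) = 1.574×10¹⁰/(1.2583 × 1.821×10⁸) = 68.69 kg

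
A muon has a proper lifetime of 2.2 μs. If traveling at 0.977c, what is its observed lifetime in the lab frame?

Proper lifetime τ₀ = 2.2 μs
γ = 1/√(1 - 0.977²) = 4.690
τ = γτ₀ = 4.690 × 2.2 μs = 10.32 μs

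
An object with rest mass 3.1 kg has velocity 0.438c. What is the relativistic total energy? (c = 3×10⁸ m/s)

γ = 1/√(1 - 0.438²) = 1.1124
mc² = 3.1 × (3×10⁸)² = 2.790×10¹⁷ J
E = γmc² = 1.1124 × 2.790×10¹⁷ = 3.104×10¹⁷ J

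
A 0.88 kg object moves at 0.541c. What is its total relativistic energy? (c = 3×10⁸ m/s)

γ = 1/√(1 - 0.541²) = 1.189
mc² = 0.88 × (3×10⁸)² = 7.920×10¹⁶ J
E = γmc² = 1.189 × 7.920×10¹⁶ = 9.417×10¹⁶ J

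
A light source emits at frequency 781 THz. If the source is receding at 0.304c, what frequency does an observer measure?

β = v/c = 0.304
(1-β)/(1+β) = 0.696/1.304 = 0.53374
Doppler factor = √(0.53374) = 0.7306
f_obs = 781 × 0.7306 = 570.6 THz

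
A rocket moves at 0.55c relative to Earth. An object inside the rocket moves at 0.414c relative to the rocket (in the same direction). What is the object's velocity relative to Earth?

u = (u' + v)/(1 + u'v/c²)
Numerator: 0.414 + 0.55 = 0.964
Denominator: 1 + 0.2277 = 1.2277
u = 0.964/1.2277 = 0.7852c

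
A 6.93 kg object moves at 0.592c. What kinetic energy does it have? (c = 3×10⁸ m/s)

γ = 1/√(1 - 0.592²) = 1.2408
γ - 1 = 0.2408
KE = (γ-1)mc² = 0.2408 × 6.93 × (3×10⁸)² = 1.502×10¹⁷ J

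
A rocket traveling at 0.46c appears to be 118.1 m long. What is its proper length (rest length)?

Contracted length L = 118.1 m
γ = 1/√(1 - 0.46²) = 1.126
L₀ = γL = 1.126 × 118.1 = 133.0 m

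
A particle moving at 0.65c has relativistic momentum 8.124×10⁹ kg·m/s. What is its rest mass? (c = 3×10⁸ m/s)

γ = 1/√(1 - 0.65²) = 1.316
v = 0.65 × 3×10⁸ = 1.950×10⁸ m/s
m = p/(γv) = 8.124×10⁹/(1.316 × 1.950×10⁸) = 31.66 kg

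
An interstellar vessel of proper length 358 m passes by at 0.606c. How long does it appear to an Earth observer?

Proper length L₀ = 358 m
γ = 1/√(1 - 0.606²) = 1.257
L = L₀/γ = 358/1.257 = 284.8 m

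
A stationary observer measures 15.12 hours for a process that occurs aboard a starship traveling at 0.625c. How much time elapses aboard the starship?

Dilated time Δt = 15.12 hours
γ = 1/√(1 - 0.625²) = 1.281
Δt₀ = Δt/γ = 15.12/1.281 = 11.80 hours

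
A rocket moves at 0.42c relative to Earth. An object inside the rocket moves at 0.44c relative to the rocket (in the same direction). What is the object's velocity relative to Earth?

u = (u' + v)/(1 + u'v/c²)
Numerator: 0.44 + 0.42 = 0.86
Denominator: 1 + 0.1848 = 1.1848
u = 0.86/1.1848 = 0.7259c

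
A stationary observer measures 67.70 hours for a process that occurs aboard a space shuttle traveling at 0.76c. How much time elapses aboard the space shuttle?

Dilated time Δt = 67.70 hours
γ = 1/√(1 - 0.76²) = 1.5386
Δt₀ = Δt/γ = 67.70/1.5386 = 44.00 hours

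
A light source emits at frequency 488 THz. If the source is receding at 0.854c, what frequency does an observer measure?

β = v/c = 0.854
(1-β)/(1+β) = 0.146/1.854 = 0.07875
Doppler factor = √(0.07875) = 0.2806
f_obs = 488 × 0.2806 = 136.9 THz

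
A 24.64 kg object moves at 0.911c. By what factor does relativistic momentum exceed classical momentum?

p_rel = γmv, p_class = mv
Ratio = γ = 1/√(1 - 0.911²) = 2.425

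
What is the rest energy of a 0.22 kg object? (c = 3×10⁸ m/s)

c² = (3×10⁸)² = 9.000×10¹⁶ m²/s²
E₀ = mc² = 0.22 × 9.000×10¹⁶ = 1.980×10¹⁶ J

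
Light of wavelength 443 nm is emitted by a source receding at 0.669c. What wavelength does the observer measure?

β = 0.669
Wavelength Doppler factor = √(1.669/0.331) = √(5.0423) = 2.2455
λ_obs = 443 × 2.2455 = 994.8 nm (redshift)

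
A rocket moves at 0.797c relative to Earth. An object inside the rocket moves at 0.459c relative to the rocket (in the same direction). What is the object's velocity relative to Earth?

u = (u' + v)/(1 + u'v/c²)
Numerator: 0.459 + 0.797 = 1.256
Denominator: 1 + 0.365823 = 1.365823
u = 1.256/1.365823 = 0.9196c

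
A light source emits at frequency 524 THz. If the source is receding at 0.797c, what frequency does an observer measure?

β = v/c = 0.797
(1-β)/(1+β) = 0.203/1.797 = 0.11297
Doppler factor = √(0.11297) = 0.3361
f_obs = 524 × 0.3361 = 176.1 THz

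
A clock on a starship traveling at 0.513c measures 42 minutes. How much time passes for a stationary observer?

Proper time Δt₀ = 42 minutes
γ = 1/√(1 - 0.513²) = 1.165
Δt = γΔt₀ = 1.165 × 42 = 48.93 minutes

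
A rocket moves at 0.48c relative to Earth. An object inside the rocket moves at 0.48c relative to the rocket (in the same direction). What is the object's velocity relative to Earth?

u = (u' + v)/(1 + u'v/c²)
Numerator: 0.48 + 0.48 = 0.96
Denominator: 1 + 0.2304 = 1.2304
u = 0.96/1.2304 = 0.7802c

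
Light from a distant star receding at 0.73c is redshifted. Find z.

β = 0.73
(1+β)/(1-β) = 1.73/0.27 = 6.407
√(6.407) = 2.531
z = 2.531 - 1 = 1.531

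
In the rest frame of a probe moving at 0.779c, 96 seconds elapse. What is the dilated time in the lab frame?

Proper time Δt₀ = 96 seconds
γ = 1/√(1 - 0.779²) = 1.595
Δt = γΔt₀ = 1.595 × 96 = 153.1 seconds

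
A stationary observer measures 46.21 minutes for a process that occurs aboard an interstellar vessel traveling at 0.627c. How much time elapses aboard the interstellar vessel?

Dilated time Δt = 46.21 minutes
γ = 1/√(1 - 0.627²) = 1.2837
Δt₀ = Δt/γ = 46.21/1.2837 = 36.00 minutes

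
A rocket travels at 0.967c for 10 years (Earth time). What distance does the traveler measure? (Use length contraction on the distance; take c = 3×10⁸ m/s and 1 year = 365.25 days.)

Earth distance: d = v × t = 0.967c × 10 yr = 9.155×10¹⁶ m
γ = 3.925
d' = d/γ = 9.155×10¹⁶/3.925 = 2.332×10¹⁶ m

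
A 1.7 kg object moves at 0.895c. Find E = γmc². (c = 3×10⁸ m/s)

γ = 1/√(1 - 0.895²) = 2.242
mc² = 1.7 × (3×10⁸)² = 1.530×10¹⁷ J
E = γmc² = 2.242 × 1.530×10¹⁷ = 3.430×10¹⁷ J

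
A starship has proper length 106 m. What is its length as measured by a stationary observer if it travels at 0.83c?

Proper length L₀ = 106 m
γ = 1/√(1 - 0.83²) = 1.793
L = L₀/γ = 106/1.793 = 59.12 m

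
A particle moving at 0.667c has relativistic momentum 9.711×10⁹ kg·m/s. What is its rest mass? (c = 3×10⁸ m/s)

γ = 1/√(1 - 0.667²) = 1.342
v = 0.667 × 3×10⁸ = 2.001×10⁸ m/s
m = p/(γv) = 9.711×10⁹/(1.342 × 2.001×10⁸) = 36.16 kg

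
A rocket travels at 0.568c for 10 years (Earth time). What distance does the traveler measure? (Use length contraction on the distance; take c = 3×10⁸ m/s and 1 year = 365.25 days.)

Earth distance: d = v × t = 0.568c × 10 yr = 5.377×10¹⁶ m
γ = 1.215
d' = d/γ = 5.377×10¹⁶/1.215 = 4.426×10¹⁶ m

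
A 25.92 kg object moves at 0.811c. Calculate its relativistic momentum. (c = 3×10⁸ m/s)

γ = 1/√(1 - 0.811²) = 1.709
v = 0.811 × 3×10⁸ = 2.433×10⁸ m/s
p = γmv = 1.709 × 25.92 × 2.433×10⁸ = 1.078×10¹⁰ kg·m/s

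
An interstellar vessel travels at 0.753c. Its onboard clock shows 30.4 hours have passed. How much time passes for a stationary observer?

Proper time Δt₀ = 30.4 hours
γ = 1/√(1 - 0.753²) = 1.5197
Δt = γΔt₀ = 1.5197 × 30.4 = 46.20 hours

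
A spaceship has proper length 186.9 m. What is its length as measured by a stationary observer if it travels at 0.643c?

Proper length L₀ = 186.9 m
γ = 1/√(1 - 0.643²) = 1.306
L = L₀/γ = 186.9/1.306 = 143.1 m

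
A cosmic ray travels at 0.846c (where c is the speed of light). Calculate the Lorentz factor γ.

v/c = 0.846, so (v/c)² = 0.715716
1 - (v/c)² = 0.284284
γ = 1/√(0.284284) = 1.876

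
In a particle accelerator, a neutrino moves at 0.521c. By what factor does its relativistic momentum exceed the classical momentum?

p_rel = γmv, p_class = mv
Ratio = γ = 1/√(1 - 0.521²)
= 1/√(0.728559) = 1.172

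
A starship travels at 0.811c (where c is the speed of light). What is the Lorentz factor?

v/c = 0.811, so (v/c)² = 0.657721
1 - (v/c)² = 0.342279
γ = 1/√(0.342279) = 1.709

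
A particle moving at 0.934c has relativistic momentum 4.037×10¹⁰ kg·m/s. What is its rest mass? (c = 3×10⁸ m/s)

γ = 1/√(1 - 0.934²) = 2.799
v = 0.934 × 3×10⁸ = 2.802×10⁸ m/s
m = p/(γv) = 4.037×10¹⁰/(2.799 × 2.802×10⁸) = 51.47 kg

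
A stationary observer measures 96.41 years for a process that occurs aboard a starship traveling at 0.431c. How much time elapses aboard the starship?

Dilated time Δt = 96.41 years
γ = 1/√(1 - 0.431²) = 1.1082
Δt₀ = Δt/γ = 96.41/1.1082 = 87.00 years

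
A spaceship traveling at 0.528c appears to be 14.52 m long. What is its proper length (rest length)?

Contracted length L = 14.52 m
γ = 1/√(1 - 0.528²) = 1.178
L₀ = γL = 1.178 × 14.52 = 17.10 m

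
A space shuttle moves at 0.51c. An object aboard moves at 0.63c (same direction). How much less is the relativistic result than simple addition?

Classical: u' + v = 0.63 + 0.51 = 1.14c
Relativistic: u = (0.63 + 0.51)/(1 + 0.3213) = 1.14/1.3213 = 0.8628c
Difference: 1.14 - 0.8628 = 0.2772c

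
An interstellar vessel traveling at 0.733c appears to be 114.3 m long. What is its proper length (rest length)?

Contracted length L = 114.3 m
γ = 1/√(1 - 0.733²) = 1.470
L₀ = γL = 1.470 × 114.3 = 168.0 m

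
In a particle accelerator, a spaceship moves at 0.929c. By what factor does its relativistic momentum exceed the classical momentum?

p_rel = γmv, p_class = mv
Ratio = γ = 1/√(1 - 0.929²)
= 1/√(0.136959) = 2.702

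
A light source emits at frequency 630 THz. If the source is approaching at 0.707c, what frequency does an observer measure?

β = v/c = 0.707
(1+β)/(1-β) = 1.707/0.293 = 5.826
Doppler factor = √(5.826) = 2.414
f_obs = 630 × 2.414 = 1521 THz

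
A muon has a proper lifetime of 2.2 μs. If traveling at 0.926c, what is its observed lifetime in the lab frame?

Proper lifetime τ₀ = 2.2 μs
γ = 1/√(1 - 0.926²) = 2.6488
τ = γτ₀ = 2.6488 × 2.2 μs = 5.827 μs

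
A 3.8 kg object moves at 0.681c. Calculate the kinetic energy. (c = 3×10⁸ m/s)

γ = 1/√(1 - 0.681²) = 1.3656
γ - 1 = 0.3656
KE = (γ-1)mc² = 0.3656 × 3.8 × (3×10⁸)² = 1.250×10¹⁷ J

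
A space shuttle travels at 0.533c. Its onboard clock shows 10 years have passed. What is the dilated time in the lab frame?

Proper time Δt₀ = 10 years
γ = 1/√(1 - 0.533²) = 1.182
Δt = γΔt₀ = 1.182 × 10 = 11.82 years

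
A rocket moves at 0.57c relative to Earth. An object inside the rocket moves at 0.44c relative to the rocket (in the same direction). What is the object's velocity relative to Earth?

u = (u' + v)/(1 + u'v/c²)
Numerator: 0.44 + 0.57 = 1.01
Denominator: 1 + 0.2508 = 1.2508
u = 1.01/1.2508 = 0.8075c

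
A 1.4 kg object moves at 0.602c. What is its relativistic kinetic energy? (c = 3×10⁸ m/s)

γ = 1/√(1 - 0.602²) = 1.2524
γ - 1 = 0.2524
KE = (γ-1)mc² = 0.2524 × 1.4 × (3×10⁸)² = 3.180×10¹⁶ J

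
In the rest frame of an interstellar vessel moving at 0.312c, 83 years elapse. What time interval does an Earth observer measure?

Proper time Δt₀ = 83 years
γ = 1/√(1 - 0.312²) = 1.0525
Δt = γΔt₀ = 1.0525 × 83 = 87.36 years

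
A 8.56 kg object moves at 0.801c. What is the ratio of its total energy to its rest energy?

E = γmc², E₀ = mc²
E/E₀ = γ = 1/√(1 - 0.801²) = 1.670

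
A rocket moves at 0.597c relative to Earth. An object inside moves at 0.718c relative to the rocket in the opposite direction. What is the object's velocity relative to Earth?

Object's velocity in rocket frame is u' = -0.718c
u = (u' + v)/(1 + u'v/c²) = (v - 0.718)/(1 - 0.718·v/c²)
Numerator: 0.597 - 0.718 = -0.121
Denominator: 1 - 0.428646 = 0.571354
u = -0.121/0.571354 = -0.2118c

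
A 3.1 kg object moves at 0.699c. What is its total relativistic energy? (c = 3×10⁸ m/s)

γ = 1/√(1 - 0.699²) = 1.39836
mc² = 3.1 × (3×10⁸)² = 2.790×10¹⁷ J
E = γmc² = 1.39836 × 2.790×10¹⁷ = 3.901×10¹⁷ J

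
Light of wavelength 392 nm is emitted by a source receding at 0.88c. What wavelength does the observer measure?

β = 0.88
Wavelength Doppler factor = √(1.88/0.12) = √(15.667) = 3.958
λ_obs = 392 × 3.958 = 1552 nm (redshift)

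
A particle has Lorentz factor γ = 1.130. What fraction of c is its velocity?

From γ = 1/√(1 - v²/c²):
1/γ² = 1/1.130² = 0.7831
v²/c² = 1 - 0.7831 = 0.2169
v/c = √(0.2169) = 0.4657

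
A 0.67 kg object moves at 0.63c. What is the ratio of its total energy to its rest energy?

E = γmc², E₀ = mc²
E/E₀ = γ = 1/√(1 - 0.63²) = 1.288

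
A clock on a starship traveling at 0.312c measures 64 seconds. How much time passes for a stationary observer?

Proper time Δt₀ = 64 seconds
γ = 1/√(1 - 0.312²) = 1.0525
Δt = γΔt₀ = 1.0525 × 64 = 67.36 seconds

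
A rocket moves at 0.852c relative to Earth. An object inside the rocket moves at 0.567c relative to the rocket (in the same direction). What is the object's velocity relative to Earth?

u = (u' + v)/(1 + u'v/c²)
Numerator: 0.567 + 0.852 = 1.419
Denominator: 1 + 0.483084 = 1.483084
u = 1.419/1.483084 = 0.9568c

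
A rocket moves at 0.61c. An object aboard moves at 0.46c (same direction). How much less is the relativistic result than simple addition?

Classical: u' + v = 0.46 + 0.61 = 1.07c
Relativistic: u = (0.46 + 0.61)/(1 + 0.2806) = 1.07/1.2806 = 0.8355c
Difference: 1.07 - 0.8355 = 0.2345c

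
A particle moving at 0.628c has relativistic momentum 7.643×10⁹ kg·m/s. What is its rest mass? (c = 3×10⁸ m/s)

γ = 1/√(1 - 0.628²) = 1.285
v = 0.628 × 3×10⁸ = 1.884×10⁸ m/s
m = p/(γv) = 7.643×10⁹/(1.285 × 1.884×10⁸) = 31.57 kg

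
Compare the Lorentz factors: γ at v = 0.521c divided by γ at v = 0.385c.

γ₁ = 1/√(1 - 0.521²) = 1.172
γ₂ = 1/√(1 - 0.385²) = 1.084
γ₁/γ₂ = 1.172/1.084 = 1.081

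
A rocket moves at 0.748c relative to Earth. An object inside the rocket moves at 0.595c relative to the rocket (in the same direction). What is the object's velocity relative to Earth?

u = (u' + v)/(1 + u'v/c²)
Numerator: 0.595 + 0.748 = 1.343
Denominator: 1 + 0.44506 = 1.44506
u = 1.343/1.44506 = 0.9294c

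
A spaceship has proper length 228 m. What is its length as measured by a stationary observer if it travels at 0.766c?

Proper length L₀ = 228 m
γ = 1/√(1 - 0.766²) = 1.5556
L = L₀/γ = 228/1.5556 = 146.6 m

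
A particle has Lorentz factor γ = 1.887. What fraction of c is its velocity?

From γ = 1/√(1 - v²/c²):
1/γ² = 1/1.887² = 0.28084
v²/c² = 1 - 0.28084 = 0.71916
v/c = √(0.71916) = 0.8480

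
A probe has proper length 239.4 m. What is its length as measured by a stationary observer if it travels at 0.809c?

Proper length L₀ = 239.4 m
γ = 1/√(1 - 0.809²) = 1.701
L = L₀/γ = 239.4/1.701 = 140.7 m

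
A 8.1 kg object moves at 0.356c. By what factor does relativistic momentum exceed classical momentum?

p_rel = γmv, p_class = mv
Ratio = γ = 1/√(1 - 0.356²) = 1.070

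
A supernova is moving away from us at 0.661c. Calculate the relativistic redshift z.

β = 0.661
(1+β)/(1-β) = 1.661/0.339 = 4.900
√(4.900) = 2.214
z = 2.214 - 1 = 1.214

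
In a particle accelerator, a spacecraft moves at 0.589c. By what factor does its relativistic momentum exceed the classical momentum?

p_rel = γmv, p_class = mv
Ratio = γ = 1/√(1 - 0.589²)
= 1/√(0.653079) = 1.237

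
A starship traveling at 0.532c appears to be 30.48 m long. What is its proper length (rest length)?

Contracted length L = 30.48 m
γ = 1/√(1 - 0.532²) = 1.181
L₀ = γL = 1.181 × 30.48 = 36.00 m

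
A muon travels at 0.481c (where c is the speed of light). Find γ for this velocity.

v/c = 0.481, so (v/c)² = 0.231361
1 - (v/c)² = 0.768639
γ = 1/√(0.768639) = 1.141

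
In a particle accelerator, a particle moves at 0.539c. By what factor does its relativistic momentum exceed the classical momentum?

p_rel = γmv, p_class = mv
Ratio = γ = 1/√(1 - 0.539²)
= 1/√(0.709479) = 1.187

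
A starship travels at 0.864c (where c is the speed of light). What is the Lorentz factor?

v/c = 0.864, so (v/c)² = 0.746496
1 - (v/c)² = 0.253504
γ = 1/√(0.253504) = 1.986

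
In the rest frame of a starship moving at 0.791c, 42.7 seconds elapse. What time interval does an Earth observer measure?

Proper time Δt₀ = 42.7 seconds
γ = 1/√(1 - 0.791²) = 1.6345
Δt = γΔt₀ = 1.6345 × 42.7 = 69.79 seconds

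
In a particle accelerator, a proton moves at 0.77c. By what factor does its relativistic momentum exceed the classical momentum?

p_rel = γmv, p_class = mv
Ratio = γ = 1/√(1 - 0.77²)
= 1/√(0.4071) = 1.567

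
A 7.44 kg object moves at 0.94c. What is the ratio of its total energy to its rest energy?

E = γmc², E₀ = mc²
E/E₀ = γ = 1/√(1 - 0.94²) = 2.931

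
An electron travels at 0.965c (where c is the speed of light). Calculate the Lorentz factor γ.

v/c = 0.965, so (v/c)² = 0.931225
1 - (v/c)² = 0.068775
γ = 1/√(0.068775) = 3.813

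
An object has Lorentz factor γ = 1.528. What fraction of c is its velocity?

From γ = 1/√(1 - v²/c²):
1/γ² = 1/1.528² = 0.4283
v²/c² = 1 - 0.4283 = 0.5717
v/c = √(0.5717) = 0.7561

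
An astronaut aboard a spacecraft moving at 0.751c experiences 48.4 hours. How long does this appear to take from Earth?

Proper time Δt₀ = 48.4 hours
γ = 1/√(1 - 0.751²) = 1.5145
Δt = γΔt₀ = 1.5145 × 48.4 = 73.30 hours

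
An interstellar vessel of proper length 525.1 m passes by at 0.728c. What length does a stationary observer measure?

Proper length L₀ = 525.1 m
γ = 1/√(1 - 0.728²) = 1.4586
L = L₀/γ = 525.1/1.4586 = 360.0 m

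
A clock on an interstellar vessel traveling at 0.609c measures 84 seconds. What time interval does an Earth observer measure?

Proper time Δt₀ = 84 seconds
γ = 1/√(1 - 0.609²) = 1.261
Δt = γΔt₀ = 1.261 × 84 = 105.9 seconds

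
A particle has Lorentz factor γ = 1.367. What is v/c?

From γ = 1/√(1 - v²/c²):
1/γ² = 1/1.367² = 0.5351
v²/c² = 1 - 0.5351 = 0.4649
v/c = √(0.4649) = 0.6818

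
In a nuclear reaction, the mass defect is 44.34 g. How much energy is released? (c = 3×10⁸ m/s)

Convert mass defect: Δm = 44.34 g = 0.04434 kg
E = Δm·c² = 0.04434 × (3×10⁸)²
= 0.04434 × 9×10¹⁶ = 3.991×10¹⁵ J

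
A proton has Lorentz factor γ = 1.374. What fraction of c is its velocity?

From γ = 1/√(1 - v²/c²):
1/γ² = 1/1.374² = 0.5297
v²/c² = 1 - 0.5297 = 0.4703
v/c = √(0.4703) = 0.6858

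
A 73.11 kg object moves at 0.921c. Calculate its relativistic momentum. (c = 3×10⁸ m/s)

γ = 1/√(1 - 0.921²) = 2.567
v = 0.921 × 3×10⁸ = 2.763×10⁸ m/s
p = γmv = 2.567 × 73.11 × 2.763×10⁸ = 5.185×10¹⁰ kg·m/s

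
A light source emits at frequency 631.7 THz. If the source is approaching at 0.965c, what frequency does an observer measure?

β = v/c = 0.965
(1+β)/(1-β) = 1.965/0.035 = 56.14
Doppler factor = √(56.14) = 7.493
f_obs = 631.7 × 7.493 = 4733 THz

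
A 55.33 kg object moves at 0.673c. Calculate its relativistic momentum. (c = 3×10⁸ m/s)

γ = 1/√(1 - 0.673²) = 1.352
v = 0.673 × 3×10⁸ = 2.019×10⁸ m/s
p = γmv = 1.352 × 55.33 × 2.019×10⁸ = 1.510×10¹⁰ kg·m/s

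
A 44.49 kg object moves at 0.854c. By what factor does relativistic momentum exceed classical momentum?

p_rel = γmv, p_class = mv
Ratio = γ = 1/√(1 - 0.854²) = 1.922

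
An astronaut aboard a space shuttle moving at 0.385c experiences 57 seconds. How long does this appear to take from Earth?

Proper time Δt₀ = 57 seconds
γ = 1/√(1 - 0.385²) = 1.0835
Δt = γΔt₀ = 1.0835 × 57 = 61.76 seconds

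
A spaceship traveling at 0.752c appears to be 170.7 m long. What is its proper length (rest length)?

Contracted length L = 170.7 m
γ = 1/√(1 - 0.752²) = 1.517
L₀ = γL = 1.517 × 170.7 = 259.0 m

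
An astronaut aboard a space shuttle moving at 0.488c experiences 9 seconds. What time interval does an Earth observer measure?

Proper time Δt₀ = 9 seconds
γ = 1/√(1 - 0.488²) = 1.146
Δt = γΔt₀ = 1.146 × 9 = 10.31 seconds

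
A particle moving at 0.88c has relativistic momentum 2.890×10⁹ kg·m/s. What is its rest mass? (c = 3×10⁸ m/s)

γ = 1/√(1 - 0.88²) = 2.105
v = 0.88 × 3×10⁸ = 2.640×10⁸ m/s
m = p/(γv) = 2.890×10⁹/(2.105 × 2.640×10⁸) = 5.200 kg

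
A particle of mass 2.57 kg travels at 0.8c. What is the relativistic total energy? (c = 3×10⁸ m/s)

γ = 1/√(1 - 0.8²) = 1.6667
mc² = 2.57 × (3×10⁸)² = 2.313×10¹⁷ J
E = γmc² = 1.6667 × 2.313×10¹⁷ = 3.855×10¹⁷ J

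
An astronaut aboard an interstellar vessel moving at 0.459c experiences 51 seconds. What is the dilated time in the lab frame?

Proper time Δt₀ = 51 seconds
γ = 1/√(1 - 0.459²) = 1.12557
Δt = γΔt₀ = 1.12557 × 51 = 57.40 seconds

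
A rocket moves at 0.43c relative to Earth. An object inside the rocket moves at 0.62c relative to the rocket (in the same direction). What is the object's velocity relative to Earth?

u = (u' + v)/(1 + u'v/c²)
Numerator: 0.62 + 0.43 = 1.05
Denominator: 1 + 0.2666 = 1.2666
u = 1.05/1.2666 = 0.8290c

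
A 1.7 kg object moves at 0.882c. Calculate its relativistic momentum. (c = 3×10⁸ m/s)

γ = 1/√(1 - 0.882²) = 2.122
v = 0.882 × 3×10⁸ = 2.646×10⁸ m/s
p = γmv = 2.122 × 1.7 × 2.646×10⁸ = 9.545×10⁸ kg·m/s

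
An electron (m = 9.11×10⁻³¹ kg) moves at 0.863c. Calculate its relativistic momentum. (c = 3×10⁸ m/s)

γ = 1/√(1 - 0.863²) = 1.9794
v = 0.863 × 3×10⁸ = 2.589×10⁸ m/s
p = γmv = 1.9794 × 9.11×10⁻³¹ × 2.589×10⁸ = 4.669×10⁻²² kg·m/s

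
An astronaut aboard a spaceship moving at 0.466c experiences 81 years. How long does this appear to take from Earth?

Proper time Δt₀ = 81 years
γ = 1/√(1 - 0.466²) = 1.1302
Δt = γΔt₀ = 1.1302 × 81 = 91.55 years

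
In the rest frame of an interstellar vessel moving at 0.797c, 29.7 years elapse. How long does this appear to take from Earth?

Proper time Δt₀ = 29.7 years
γ = 1/√(1 - 0.797²) = 1.6557
Δt = γΔt₀ = 1.6557 × 29.7 = 49.17 years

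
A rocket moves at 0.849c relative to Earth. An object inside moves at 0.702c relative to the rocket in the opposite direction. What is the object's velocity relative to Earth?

Object's velocity in rocket frame is u' = -0.702c
u = (u' + v)/(1 + u'v/c²) = (v - 0.702)/(1 - 0.702·v/c²)
Numerator: 0.849 - 0.702 = 0.147
Denominator: 1 - 0.595998 = 0.404002
u = 0.147/0.404002 = 0.3639c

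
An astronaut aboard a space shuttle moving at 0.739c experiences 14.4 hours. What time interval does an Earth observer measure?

Proper time Δt₀ = 14.4 hours
γ = 1/√(1 - 0.739²) = 1.484
Δt = γΔt₀ = 1.484 × 14.4 = 21.37 hours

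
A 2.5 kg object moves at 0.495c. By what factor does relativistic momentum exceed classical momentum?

p_rel = γmv, p_class = mv
Ratio = γ = 1/√(1 - 0.495²) = 1.151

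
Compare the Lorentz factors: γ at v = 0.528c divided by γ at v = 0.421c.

γ₁ = 1/√(1 - 0.528²) = 1.1775
γ₂ = 1/√(1 - 0.421²) = 1.1025
γ₁/γ₂ = 1.1775/1.1025 = 1.068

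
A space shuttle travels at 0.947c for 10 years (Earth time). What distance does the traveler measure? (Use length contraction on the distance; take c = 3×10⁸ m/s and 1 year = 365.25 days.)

Earth distance: d = v × t = 0.947c × 10 yr = 8.966×10¹⁶ m
γ = 3.113
d' = d/γ = 8.966×10¹⁶/3.113 = 2.880×10¹⁶ m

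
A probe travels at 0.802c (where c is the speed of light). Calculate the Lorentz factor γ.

v/c = 0.802, so (v/c)² = 0.643204
1 - (v/c)² = 0.356796
γ = 1/√(0.356796) = 1.674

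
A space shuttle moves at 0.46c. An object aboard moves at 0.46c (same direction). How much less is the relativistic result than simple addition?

Classical: u' + v = 0.46 + 0.46 = 0.92c
Relativistic: u = (0.46 + 0.46)/(1 + 0.2116) = 0.92/1.2116 = 0.7593c
Difference: 0.92 - 0.7593 = 0.1607c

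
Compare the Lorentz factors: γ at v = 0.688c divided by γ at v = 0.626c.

γ₁ = 1/√(1 - 0.688²) = 1.378
γ₂ = 1/√(1 - 0.626²) = 1.282
γ₁/γ₂ = 1.378/1.282 = 1.075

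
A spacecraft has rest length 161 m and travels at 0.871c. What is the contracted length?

Proper length L₀ = 161 m
γ = 1/√(1 - 0.871²) = 2.0355
L = L₀/γ = 161/2.0355 = 79.10 m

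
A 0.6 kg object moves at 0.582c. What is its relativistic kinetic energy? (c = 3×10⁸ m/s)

γ = 1/√(1 - 0.582²) = 1.22973
γ - 1 = 0.22973
KE = (γ-1)mc² = 0.22973 × 0.6 × (3×10⁸)² = 1.241×10¹⁶ J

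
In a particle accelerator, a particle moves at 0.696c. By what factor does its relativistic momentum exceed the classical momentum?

p_rel = γmv, p_class = mv
Ratio = γ = 1/√(1 - 0.696²)
= 1/√(0.515584) = 1.393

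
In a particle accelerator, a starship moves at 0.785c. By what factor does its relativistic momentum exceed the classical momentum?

p_rel = γmv, p_class = mv
Ratio = γ = 1/√(1 - 0.785²)
= 1/√(0.383775) = 1.614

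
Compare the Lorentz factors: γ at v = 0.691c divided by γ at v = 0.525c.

γ₁ = 1/√(1 - 0.691²) = 1.383
γ₂ = 1/√(1 - 0.525²) = 1.175
γ₁/γ₂ = 1.383/1.175 = 1.177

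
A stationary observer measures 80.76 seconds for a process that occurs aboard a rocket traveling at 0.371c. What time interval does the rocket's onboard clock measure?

Dilated time Δt = 80.76 seconds
γ = 1/√(1 - 0.371²) = 1.07685
Δt₀ = Δt/γ = 80.76/1.07685 = 75.00 seconds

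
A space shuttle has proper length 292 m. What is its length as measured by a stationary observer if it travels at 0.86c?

Proper length L₀ = 292 m
γ = 1/√(1 - 0.86²) = 1.960
L = L₀/γ = 292/1.960 = 149.0 m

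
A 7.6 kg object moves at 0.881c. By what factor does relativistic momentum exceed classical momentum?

p_rel = γmv, p_class = mv
Ratio = γ = 1/√(1 - 0.881²) = 2.114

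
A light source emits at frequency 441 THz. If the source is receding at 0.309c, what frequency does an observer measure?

β = v/c = 0.309
(1-β)/(1+β) = 0.691/1.309 = 0.5279
Doppler factor = √(0.5279) = 0.7266
f_obs = 441 × 0.7266 = 320.4 THz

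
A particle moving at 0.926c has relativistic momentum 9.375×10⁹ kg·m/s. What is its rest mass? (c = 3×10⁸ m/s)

γ = 1/√(1 - 0.926²) = 2.649
v = 0.926 × 3×10⁸ = 2.778×10⁸ m/s
m = p/(γv) = 9.375×10⁹/(2.649 × 2.778×10⁸) = 12.74 kg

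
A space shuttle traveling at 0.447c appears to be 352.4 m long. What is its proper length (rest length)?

Contracted length L = 352.4 m
γ = 1/√(1 - 0.447²) = 1.1179
L₀ = γL = 1.1179 × 352.4 = 393.9 m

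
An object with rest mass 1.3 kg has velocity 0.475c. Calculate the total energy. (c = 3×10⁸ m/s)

γ = 1/√(1 - 0.475²) = 1.1364
mc² = 1.3 × (3×10⁸)² = 1.170×10¹⁷ J
E = γmc² = 1.1364 × 1.170×10¹⁷ = 1.330×10¹⁷ J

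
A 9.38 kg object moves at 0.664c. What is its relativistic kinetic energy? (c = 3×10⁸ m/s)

γ = 1/√(1 - 0.664²) = 1.3374
γ - 1 = 0.3374
KE = (γ-1)mc² = 0.3374 × 9.38 × (3×10⁸)² = 2.848×10¹⁷ J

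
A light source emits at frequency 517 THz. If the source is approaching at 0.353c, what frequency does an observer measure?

β = v/c = 0.353
(1+β)/(1-β) = 1.353/0.647 = 2.091
Doppler factor = √(2.091) = 1.446
f_obs = 517 × 1.446 = 747.6 THz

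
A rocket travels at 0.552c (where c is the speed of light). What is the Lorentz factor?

v/c = 0.552, so (v/c)² = 0.304704
1 - (v/c)² = 0.695296
γ = 1/√(0.695296) = 1.199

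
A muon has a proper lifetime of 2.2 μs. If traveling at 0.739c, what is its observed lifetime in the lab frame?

Proper lifetime τ₀ = 2.2 μs
γ = 1/√(1 - 0.739²) = 1.48433
τ = γτ₀ = 1.48433 × 2.2 μs = 3.266 μs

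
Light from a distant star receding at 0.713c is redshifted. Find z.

β = 0.713
(1+β)/(1-β) = 1.713/0.287 = 5.969
√(5.969) = 2.443
z = 2.443 - 1 = 1.443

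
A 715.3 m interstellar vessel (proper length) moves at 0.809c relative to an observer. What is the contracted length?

Proper length L₀ = 715.3 m
γ = 1/√(1 - 0.809²) = 1.701
L = L₀/γ = 715.3/1.701 = 420.5 m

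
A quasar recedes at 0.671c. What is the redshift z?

β = 0.671
(1+β)/(1-β) = 1.671/0.329 = 5.079
√(5.079) = 2.254
z = 2.254 - 1 = 1.254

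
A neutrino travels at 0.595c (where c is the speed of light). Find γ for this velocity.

v/c = 0.595, so (v/c)² = 0.354025
1 - (v/c)² = 0.645975
γ = 1/√(0.645975) = 1.244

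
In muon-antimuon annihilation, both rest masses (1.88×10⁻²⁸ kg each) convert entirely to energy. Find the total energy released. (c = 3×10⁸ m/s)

Both particles have the same rest mass, so total mass = 2m
E = 2m·c² = 2 × 1.88×10⁻²⁸ × (3×10⁸)²
= 2 × 1.88×10⁻²⁸ × 9×10¹⁶
= 3.384×10⁻¹¹ J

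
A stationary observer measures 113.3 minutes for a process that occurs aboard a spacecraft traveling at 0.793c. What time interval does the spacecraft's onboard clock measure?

Dilated time Δt = 113.3 minutes
γ = 1/√(1 - 0.793²) = 1.64144
Δt₀ = Δt/γ = 113.3/1.64144 = 69.02 minutes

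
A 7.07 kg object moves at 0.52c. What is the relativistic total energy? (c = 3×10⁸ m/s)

γ = 1/√(1 - 0.52²) = 1.1707
mc² = 7.07 × (3×10⁸)² = 6.363×10¹⁷ J
E = γmc² = 1.1707 × 6.363×10¹⁷ = 7.449×10¹⁷ J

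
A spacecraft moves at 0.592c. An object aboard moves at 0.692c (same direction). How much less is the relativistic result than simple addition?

Classical: u' + v = 0.692 + 0.592 = 1.284c
Relativistic: u = (0.692 + 0.592)/(1 + 0.409664) = 1.284/1.409664 = 0.9109c
Difference: 1.284 - 0.9109 = 0.3731c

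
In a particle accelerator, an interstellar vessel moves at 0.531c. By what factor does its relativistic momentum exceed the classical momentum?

p_rel = γmv, p_class = mv
Ratio = γ = 1/√(1 - 0.531²)
= 1/√(0.718039) = 1.180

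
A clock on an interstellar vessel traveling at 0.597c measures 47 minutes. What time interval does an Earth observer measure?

Proper time Δt₀ = 47 minutes
γ = 1/√(1 - 0.597²) = 1.2465
Δt = γΔt₀ = 1.2465 × 47 = 58.59 minutes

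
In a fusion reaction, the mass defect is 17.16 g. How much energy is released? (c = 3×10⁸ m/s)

Convert mass defect: Δm = 17.16 g = 0.01716 kg
E = Δm·c² = 0.01716 × (3×10⁸)²
= 0.01716 × 9×10¹⁶ = 1.544×10¹⁵ J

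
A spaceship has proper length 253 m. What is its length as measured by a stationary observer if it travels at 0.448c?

Proper length L₀ = 253 m
γ = 1/√(1 - 0.448²) = 1.1185
L = L₀/γ = 253/1.1185 = 226.2 m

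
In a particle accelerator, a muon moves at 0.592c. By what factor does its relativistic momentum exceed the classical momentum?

p_rel = γmv, p_class = mv
Ratio = γ = 1/√(1 - 0.592²)
= 1/√(0.649536) = 1.241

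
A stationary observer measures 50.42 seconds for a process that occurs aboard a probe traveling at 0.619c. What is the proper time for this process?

Dilated time Δt = 50.42 seconds
γ = 1/√(1 - 0.619²) = 1.2733
Δt₀ = Δt/γ = 50.42/1.2733 = 39.60 seconds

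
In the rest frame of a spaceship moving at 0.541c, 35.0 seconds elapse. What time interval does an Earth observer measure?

Proper time Δt₀ = 35.0 seconds
γ = 1/√(1 - 0.541²) = 1.189
Δt = γΔt₀ = 1.189 × 35.0 = 41.62 seconds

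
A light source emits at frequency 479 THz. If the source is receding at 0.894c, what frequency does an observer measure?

β = v/c = 0.894
(1-β)/(1+β) = 0.106/1.894 = 0.05597
Doppler factor = √(0.05597) = 0.2366
f_obs = 479 × 0.2366 = 113.3 THz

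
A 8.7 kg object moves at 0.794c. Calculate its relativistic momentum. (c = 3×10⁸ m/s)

γ = 1/√(1 - 0.794²) = 1.645
v = 0.794 × 3×10⁸ = 2.382×10⁸ m/s
p = γmv = 1.645 × 8.7 × 2.382×10⁸ = 3.409×10⁹ kg·m/s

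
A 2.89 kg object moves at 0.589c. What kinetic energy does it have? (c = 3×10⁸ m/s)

γ = 1/√(1 - 0.589²) = 1.2374
γ - 1 = 0.2374
KE = (γ-1)mc² = 0.2374 × 2.89 × (3×10⁸)² = 6.175×10¹⁶ J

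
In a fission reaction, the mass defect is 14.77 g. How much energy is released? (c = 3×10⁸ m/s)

Convert mass defect: Δm = 14.77 g = 0.01477 kg
E = Δm·c² = 0.01477 × (3×10⁸)²
= 0.01477 × 9×10¹⁶ = 1.329×10¹⁵ J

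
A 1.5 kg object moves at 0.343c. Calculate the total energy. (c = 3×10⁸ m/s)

γ = 1/√(1 - 0.343²) = 1.0646
mc² = 1.5 × (3×10⁸)² = 1.350×10¹⁷ J
E = γmc² = 1.0646 × 1.350×10¹⁷ = 1.437×10¹⁷ J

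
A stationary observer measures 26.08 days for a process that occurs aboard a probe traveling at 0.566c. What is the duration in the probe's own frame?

Dilated time Δt = 26.08 days
γ = 1/√(1 - 0.566²) = 1.213
Δt₀ = Δt/γ = 26.08/1.213 = 21.50 days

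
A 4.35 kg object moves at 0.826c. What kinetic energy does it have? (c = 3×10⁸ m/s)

γ = 1/√(1 - 0.826²) = 1.7741
γ - 1 = 0.7741
KE = (γ-1)mc² = 0.7741 × 4.35 × (3×10⁸)² = 3.031×10¹⁷ J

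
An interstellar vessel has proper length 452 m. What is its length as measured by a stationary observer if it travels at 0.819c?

Proper length L₀ = 452 m
γ = 1/√(1 - 0.819²) = 1.7428
L = L₀/γ = 452/1.7428 = 259.4 m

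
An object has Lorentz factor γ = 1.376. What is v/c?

From γ = 1/√(1 - v²/c²):
1/γ² = 1/1.376² = 0.5282
v²/c² = 1 - 0.5282 = 0.4718
v/c = √(0.4718) = 0.6869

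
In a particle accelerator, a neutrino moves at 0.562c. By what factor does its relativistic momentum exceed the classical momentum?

p_rel = γmv, p_class = mv
Ratio = γ = 1/√(1 - 0.562²)
= 1/√(0.684156) = 1.209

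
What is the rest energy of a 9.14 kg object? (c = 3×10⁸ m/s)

c² = (3×10⁸)² = 9.000×10¹⁶ m²/s²
E₀ = mc² = 9.14 × 9.000×10¹⁶ = 8.226×10¹⁷ J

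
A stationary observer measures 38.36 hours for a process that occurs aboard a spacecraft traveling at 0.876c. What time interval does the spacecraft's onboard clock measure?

Dilated time Δt = 38.36 hours
γ = 1/√(1 - 0.876²) = 2.073
Δt₀ = Δt/γ = 38.36/2.073 = 18.50 hours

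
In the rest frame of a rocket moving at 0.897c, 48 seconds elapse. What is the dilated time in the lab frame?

Proper time Δt₀ = 48 seconds
γ = 1/√(1 - 0.897²) = 2.262
Δt = γΔt₀ = 2.262 × 48 = 108.6 seconds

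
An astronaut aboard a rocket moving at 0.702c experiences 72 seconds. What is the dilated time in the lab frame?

Proper time Δt₀ = 72 seconds
γ = 1/√(1 - 0.702²) = 1.404
Δt = γΔt₀ = 1.404 × 72 = 101.1 seconds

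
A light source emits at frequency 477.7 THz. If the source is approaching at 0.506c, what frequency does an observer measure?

β = v/c = 0.506
(1+β)/(1-β) = 1.506/0.494 = 3.049
Doppler factor = √(3.049) = 1.746
f_obs = 477.7 × 1.746 = 834.1 THz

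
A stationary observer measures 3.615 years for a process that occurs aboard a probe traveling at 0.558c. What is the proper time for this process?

Dilated time Δt = 3.615 years
γ = 1/√(1 - 0.558²) = 1.205
Δt₀ = Δt/γ = 3.615/1.205 = 3.000 years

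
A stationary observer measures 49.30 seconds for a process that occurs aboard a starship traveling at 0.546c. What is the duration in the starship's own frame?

Dilated time Δt = 49.30 seconds
γ = 1/√(1 - 0.546²) = 1.1936
Δt₀ = Δt/γ = 49.30/1.1936 = 41.30 seconds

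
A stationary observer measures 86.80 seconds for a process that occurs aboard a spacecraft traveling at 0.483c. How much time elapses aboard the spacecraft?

Dilated time Δt = 86.80 seconds
γ = 1/√(1 - 0.483²) = 1.14205
Δt₀ = Δt/γ = 86.80/1.14205 = 76.00 seconds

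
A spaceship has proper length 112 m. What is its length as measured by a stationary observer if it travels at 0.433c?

Proper length L₀ = 112 m
γ = 1/√(1 - 0.433²) = 1.109
L = L₀/γ = 112/1.109 = 101.0 m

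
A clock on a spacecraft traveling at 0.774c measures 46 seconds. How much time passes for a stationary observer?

Proper time Δt₀ = 46 seconds
γ = 1/√(1 - 0.774²) = 1.5793
Δt = γΔt₀ = 1.5793 × 46 = 72.65 seconds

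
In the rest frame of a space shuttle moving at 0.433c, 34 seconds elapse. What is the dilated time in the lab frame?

Proper time Δt₀ = 34 seconds
γ = 1/√(1 - 0.433²) = 1.1094
Δt = γΔt₀ = 1.1094 × 34 = 37.72 seconds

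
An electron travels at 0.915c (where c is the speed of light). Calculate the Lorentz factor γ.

v/c = 0.915, so (v/c)² = 0.837225
1 - (v/c)² = 0.162775
γ = 1/√(0.162775) = 2.479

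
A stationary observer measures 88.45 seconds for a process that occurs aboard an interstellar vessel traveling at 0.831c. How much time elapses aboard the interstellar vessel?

Dilated time Δt = 88.45 seconds
γ = 1/√(1 - 0.831²) = 1.7977
Δt₀ = Δt/γ = 88.45/1.7977 = 49.20 seconds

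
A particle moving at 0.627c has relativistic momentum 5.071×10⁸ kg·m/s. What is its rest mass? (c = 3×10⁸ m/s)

γ = 1/√(1 - 0.627²) = 1.284
v = 0.627 × 3×10⁸ = 1.881×10⁸ m/s
m = p/(γv) = 5.071×10⁸/(1.284 × 1.881×10⁸) = 2.100 kg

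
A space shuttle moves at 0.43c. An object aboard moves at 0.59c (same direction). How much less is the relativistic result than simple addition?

Classical: u' + v = 0.59 + 0.43 = 1.02c
Relativistic: u = (0.59 + 0.43)/(1 + 0.2537) = 1.02/1.2537 = 0.8136c
Difference: 1.02 - 0.8136 = 0.2064c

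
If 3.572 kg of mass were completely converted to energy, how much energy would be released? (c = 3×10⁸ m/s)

Using E = mc²:
c² = (3×10⁸)² = 9×10¹⁶ m²/s²
E = 3.572 × 9×10¹⁶ = 3.215×10¹⁷ J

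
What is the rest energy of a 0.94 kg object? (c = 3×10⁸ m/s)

c² = (3×10⁸)² = 9.000×10¹⁶ m²/s²
E₀ = mc² = 0.94 × 9.000×10¹⁶ = 8.460×10¹⁶ J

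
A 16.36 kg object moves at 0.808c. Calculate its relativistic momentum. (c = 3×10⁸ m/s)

γ = 1/√(1 - 0.808²) = 1.6973
v = 0.808 × 3×10⁸ = 2.424×10⁸ m/s
p = γmv = 1.6973 × 16.36 × 2.424×10⁸ = 6.731×10⁹ kg·m/s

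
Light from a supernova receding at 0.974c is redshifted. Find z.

β = 0.974
(1+β)/(1-β) = 1.974/0.026 = 75.92
√(75.92) = 8.713
z = 8.713 - 1 = 7.713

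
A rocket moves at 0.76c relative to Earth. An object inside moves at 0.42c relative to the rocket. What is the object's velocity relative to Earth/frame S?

u = (u' + v)/(1 + u'v/c²)
Numerator: 0.42 + 0.76 = 1.18
Denominator: 1 + 0.3192 = 1.3192
u = 1.18/1.3192 = 0.8945c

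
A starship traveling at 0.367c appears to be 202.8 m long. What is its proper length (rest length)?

Contracted length L = 202.8 m
γ = 1/√(1 - 0.367²) = 1.075
L₀ = γL = 1.075 × 202.8 = 218.0 m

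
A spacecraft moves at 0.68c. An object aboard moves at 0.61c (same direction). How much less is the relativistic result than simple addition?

Classical: u' + v = 0.61 + 0.68 = 1.29c
Relativistic: u = (0.61 + 0.68)/(1 + 0.4148) = 1.29/1.4148 = 0.9118c
Difference: 1.29 - 0.9118 = 0.3782c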